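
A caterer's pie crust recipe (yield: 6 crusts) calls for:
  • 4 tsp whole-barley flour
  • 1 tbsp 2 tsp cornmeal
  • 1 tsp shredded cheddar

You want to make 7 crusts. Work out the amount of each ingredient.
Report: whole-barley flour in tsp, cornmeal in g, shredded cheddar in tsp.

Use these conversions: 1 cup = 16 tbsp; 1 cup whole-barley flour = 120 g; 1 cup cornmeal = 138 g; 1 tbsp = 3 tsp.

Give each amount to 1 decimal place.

whole-barley flour: 4.7 tsp; cornmeal: 16.8 g; shredded cheddar: 1.2 tsp

Scaling factor: 7/6.
whole-barley flour: 4 tsp × 7/6 ≈ 4.7 tsp
cornmeal: (1 tbsp + 2 tsp = 5/3 tbsp) × 7/6 ÷ 16 tbsp/cup × 138 g/cup ≈ 16.8 g
shredded cheddar: 1 tsp × 7/6 ≈ 1.2 tsp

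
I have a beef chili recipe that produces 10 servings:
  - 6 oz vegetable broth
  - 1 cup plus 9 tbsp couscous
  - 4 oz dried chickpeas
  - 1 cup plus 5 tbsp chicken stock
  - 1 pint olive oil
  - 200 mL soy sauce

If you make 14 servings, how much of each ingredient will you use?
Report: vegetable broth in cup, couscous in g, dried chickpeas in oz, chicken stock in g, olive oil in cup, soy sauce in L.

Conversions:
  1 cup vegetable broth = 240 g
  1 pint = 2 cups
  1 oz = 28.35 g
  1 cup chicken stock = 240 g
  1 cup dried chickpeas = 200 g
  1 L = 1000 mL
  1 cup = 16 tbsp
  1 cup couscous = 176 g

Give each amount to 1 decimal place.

Scaling factor: 14/10 = 7/5 = 1.4.
vegetable broth: 6 oz × 7/5 × 28.35 g/oz ÷ 240 g/cup ≈ 1.0 cup
couscous: (1 cup + 9 tbsp = 1.5625 cup) × 7/5 × 176 g/cup = 385.0 g
dried chickpeas: 4 oz × 7/5 = 5.6 oz
chicken stock: (1 cup + 5 tbsp = 1.3125 cup) × 7/5 × 240 g/cup = 441.0 g
olive oil: 1 pint × 7/5 × 2 cup/pint = 2.8 cup
soy sauce: 200 mL × 7/5 ÷ 1000 mL/L ≈ 0.3 L

vegetable broth: 1.0 cup; couscous: 385.0 g; dried chickpeas: 5.6 oz; chicken stock: 441.0 g; olive oil: 2.8 cup; soy sauce: 0.3 L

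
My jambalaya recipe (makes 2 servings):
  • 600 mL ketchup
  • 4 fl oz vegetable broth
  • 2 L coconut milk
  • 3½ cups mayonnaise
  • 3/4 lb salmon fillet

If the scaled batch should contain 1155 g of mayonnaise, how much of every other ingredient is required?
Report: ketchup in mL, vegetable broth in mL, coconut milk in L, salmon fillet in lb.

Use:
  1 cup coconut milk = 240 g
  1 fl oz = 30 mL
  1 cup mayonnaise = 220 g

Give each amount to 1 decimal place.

The original recipe has 770 g of mayonnaise, so the scaling factor is 1155 ÷ 770 = 3/2 = 1.5.
ketchup: 600 mL × 3/2 = 900.0 mL
vegetable broth: 4 fl oz × 3/2 × 30 mL/fl oz = 180.0 mL
coconut milk: 2 L × 3/2 = 3.0 L
salmon fillet: 0.75 lb × 3/2 ≈ 1.1 lb

ketchup: 900.0 mL; vegetable broth: 180.0 mL; coconut milk: 3.0 L; salmon fillet: 1.1 lb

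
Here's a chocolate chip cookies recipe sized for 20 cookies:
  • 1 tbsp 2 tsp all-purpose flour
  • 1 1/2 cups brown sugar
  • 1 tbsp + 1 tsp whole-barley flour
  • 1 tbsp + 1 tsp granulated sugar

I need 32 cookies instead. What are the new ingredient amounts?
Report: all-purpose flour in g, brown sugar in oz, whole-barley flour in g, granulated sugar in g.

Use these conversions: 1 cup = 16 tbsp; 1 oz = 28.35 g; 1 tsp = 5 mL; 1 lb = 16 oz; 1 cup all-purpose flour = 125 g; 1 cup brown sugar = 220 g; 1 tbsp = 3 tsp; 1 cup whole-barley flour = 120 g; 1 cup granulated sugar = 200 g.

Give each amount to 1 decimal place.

all-purpose flour: 20.8 g; brown sugar: 18.6 oz; whole-barley flour: 16.0 g; granulated sugar: 26.7 g

Scaling factor: 32/20 = 8/5 = 1.6.
all-purpose flour: (1 tbsp + 2 tsp = 5/3 tbsp) × 8/5 ÷ 16 tbsp/cup × 125 g/cup ≈ 20.8 g
brown sugar: 1.5 cup × 8/5 × 220 g/cup ÷ 28.35 g/oz ≈ 18.6 oz
whole-barley flour: (1 tbsp + 1 tsp = 4/3 tbsp) × 8/5 ÷ 16 tbsp/cup × 120 g/cup = 16.0 g
granulated sugar: (1 tbsp + 1 tsp = 4/3 tbsp) × 8/5 ÷ 16 tbsp/cup × 200 g/cup ≈ 26.7 g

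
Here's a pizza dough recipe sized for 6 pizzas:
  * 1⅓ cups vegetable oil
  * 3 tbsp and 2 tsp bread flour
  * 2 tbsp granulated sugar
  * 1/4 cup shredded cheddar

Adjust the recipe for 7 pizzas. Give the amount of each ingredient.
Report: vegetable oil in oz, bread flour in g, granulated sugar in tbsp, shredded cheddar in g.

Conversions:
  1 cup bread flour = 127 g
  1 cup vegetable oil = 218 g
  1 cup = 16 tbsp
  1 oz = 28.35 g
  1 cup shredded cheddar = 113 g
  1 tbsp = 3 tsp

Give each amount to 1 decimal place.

Scaling factor: 7/6.
vegetable oil: 4/3 cup × 7/6 × 218 g/cup ÷ 28.35 g/oz ≈ 12.0 oz
bread flour: (3 tbsp + 2 tsp = 11/3 tbsp) × 7/6 ÷ 16 tbsp/cup × 127 g/cup ≈ 34.0 g
granulated sugar: 2 tbsp × 7/6 ≈ 2.3 tbsp
shredded cheddar: 0.25 cup × 7/6 × 113 g/cup ≈ 33.0 g

vegetable oil: 12.0 oz; bread flour: 34.0 g; granulated sugar: 2.3 tbsp; shredded cheddar: 33.0 g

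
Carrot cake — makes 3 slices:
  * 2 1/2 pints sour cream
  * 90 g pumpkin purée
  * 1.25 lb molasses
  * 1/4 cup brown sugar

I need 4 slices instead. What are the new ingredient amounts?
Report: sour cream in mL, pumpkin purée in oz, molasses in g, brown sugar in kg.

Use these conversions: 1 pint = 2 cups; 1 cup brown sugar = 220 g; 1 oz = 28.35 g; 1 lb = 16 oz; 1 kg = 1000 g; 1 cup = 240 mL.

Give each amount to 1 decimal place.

sour cream: 1600.0 mL; pumpkin purée: 4.2 oz; molasses: 756.0 g; brown sugar: 0.1 kg

Scaling factor: 4/3.
sour cream: 2.5 pint × 4/3 × 2 cup/pint × 240 mL/cup = 1600.0 mL
pumpkin purée: 90 g × 4/3 ÷ 28.35 g/oz ≈ 4.2 oz
molasses: 1.25 lb × 4/3 × 16 oz/lb × 28.35 g/oz = 756.0 g
brown sugar: 0.25 cup × 4/3 × 220 g/cup ÷ 1000 g/kg ≈ 0.1 kg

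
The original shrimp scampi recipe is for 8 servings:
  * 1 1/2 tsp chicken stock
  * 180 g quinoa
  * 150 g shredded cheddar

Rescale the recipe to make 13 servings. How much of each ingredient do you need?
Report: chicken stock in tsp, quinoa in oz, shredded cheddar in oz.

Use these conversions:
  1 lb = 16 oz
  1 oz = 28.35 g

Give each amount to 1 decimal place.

Scaling factor: 13/8 = 1.625.
chicken stock: 1.5 tsp × 13/8 ≈ 2.4 tsp
quinoa: 180 g × 13/8 ÷ 28.35 g/oz ≈ 10.3 oz
shredded cheddar: 150 g × 13/8 ÷ 28.35 g/oz ≈ 8.6 oz

chicken stock: 2.4 tsp; quinoa: 10.3 oz; shredded cheddar: 8.6 oz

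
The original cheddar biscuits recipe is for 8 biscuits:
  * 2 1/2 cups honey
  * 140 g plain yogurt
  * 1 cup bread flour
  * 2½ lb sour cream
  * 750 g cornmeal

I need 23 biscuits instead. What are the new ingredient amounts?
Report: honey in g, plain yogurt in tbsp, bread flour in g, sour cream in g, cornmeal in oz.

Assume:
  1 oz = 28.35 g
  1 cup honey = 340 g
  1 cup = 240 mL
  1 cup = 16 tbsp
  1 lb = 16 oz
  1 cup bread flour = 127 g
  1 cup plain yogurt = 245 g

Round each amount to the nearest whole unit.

honey: 2444 g; plain yogurt: 26 tbsp; bread flour: 365 g; sour cream: 3260 g; cornmeal: 76 oz

Scaling factor: 23/8 = 2.875.
honey: 2.5 cup × 23/8 × 340 g/cup ≈ 2444 g
plain yogurt: 140 g × 23/8 ÷ 245 g/cup × 16 tbsp/cup ≈ 26 tbsp
bread flour: 1 cup × 23/8 × 127 g/cup ≈ 365 g
sour cream: 2.5 lb × 23/8 × 16 oz/lb × 28.35 g/oz ≈ 3260 g
cornmeal: 750 g × 23/8 ÷ 28.35 g/oz ≈ 76 oz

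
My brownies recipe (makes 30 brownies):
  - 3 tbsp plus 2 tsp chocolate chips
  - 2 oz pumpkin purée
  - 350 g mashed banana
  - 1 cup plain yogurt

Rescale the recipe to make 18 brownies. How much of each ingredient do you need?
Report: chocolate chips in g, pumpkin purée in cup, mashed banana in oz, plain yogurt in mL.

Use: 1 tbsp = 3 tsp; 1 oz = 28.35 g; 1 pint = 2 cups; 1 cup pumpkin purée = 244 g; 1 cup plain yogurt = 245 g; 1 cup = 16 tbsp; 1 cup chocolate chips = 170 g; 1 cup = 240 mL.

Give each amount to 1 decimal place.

Scaling factor: 18/30 = 3/5 = 0.6.
chocolate chips: (3 tbsp + 2 tsp = 11/3 tbsp) × 3/5 ÷ 16 tbsp/cup × 170 g/cup ≈ 23.4 g
pumpkin purée: 2 oz × 3/5 × 28.35 g/oz ÷ 244 g/cup ≈ 0.1 cup
mashed banana: 350 g × 3/5 ÷ 28.35 g/oz ≈ 7.4 oz
plain yogurt: 1 cup × 3/5 × 240 mL/cup = 144.0 mL

chocolate chips: 23.4 g; pumpkin purée: 0.1 cup; mashed banana: 7.4 oz; plain yogurt: 144.0 mL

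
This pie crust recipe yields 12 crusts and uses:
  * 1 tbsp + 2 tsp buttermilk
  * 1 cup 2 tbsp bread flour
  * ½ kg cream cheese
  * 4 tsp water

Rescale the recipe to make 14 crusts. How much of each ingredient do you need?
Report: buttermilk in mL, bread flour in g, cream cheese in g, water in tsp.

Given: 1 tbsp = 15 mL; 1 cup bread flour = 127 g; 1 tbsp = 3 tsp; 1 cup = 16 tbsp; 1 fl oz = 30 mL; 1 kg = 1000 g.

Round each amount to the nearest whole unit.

Scaling factor: 14/12 = 7/6.
buttermilk: (1 tbsp + 2 tsp = 5/3 tbsp) × 7/6 × 15 mL/tbsp ≈ 29 mL
bread flour: (1 cup + 2 tbsp = 1.125 cup) × 7/6 × 127 g/cup ≈ 167 g
cream cheese: 0.5 kg × 7/6 × 1000 g/kg ≈ 583 g
water: 4 tsp × 7/6 ≈ 5 tsp

buttermilk: 29 mL; bread flour: 167 g; cream cheese: 583 g; water: 5 tsp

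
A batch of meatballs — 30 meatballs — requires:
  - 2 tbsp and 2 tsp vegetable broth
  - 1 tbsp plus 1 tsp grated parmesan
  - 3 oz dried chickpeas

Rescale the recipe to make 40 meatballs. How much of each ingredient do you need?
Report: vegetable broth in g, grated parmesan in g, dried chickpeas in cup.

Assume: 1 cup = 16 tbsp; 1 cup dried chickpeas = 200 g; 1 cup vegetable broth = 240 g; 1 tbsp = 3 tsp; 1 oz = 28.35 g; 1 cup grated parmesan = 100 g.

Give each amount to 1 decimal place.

Scaling factor: 40/30 = 4/3.
vegetable broth: (2 tbsp + 2 tsp = 8/3 tbsp) × 4/3 ÷ 16 tbsp/cup × 240 g/cup ≈ 53.3 g
grated parmesan: (1 tbsp + 1 tsp = 4/3 tbsp) × 4/3 ÷ 16 tbsp/cup × 100 g/cup ≈ 11.1 g
dried chickpeas: 3 oz × 4/3 × 28.35 g/oz ÷ 200 g/cup ≈ 0.6 cup

vegetable broth: 53.3 g; grated parmesan: 11.1 g; dried chickpeas: 0.6 cup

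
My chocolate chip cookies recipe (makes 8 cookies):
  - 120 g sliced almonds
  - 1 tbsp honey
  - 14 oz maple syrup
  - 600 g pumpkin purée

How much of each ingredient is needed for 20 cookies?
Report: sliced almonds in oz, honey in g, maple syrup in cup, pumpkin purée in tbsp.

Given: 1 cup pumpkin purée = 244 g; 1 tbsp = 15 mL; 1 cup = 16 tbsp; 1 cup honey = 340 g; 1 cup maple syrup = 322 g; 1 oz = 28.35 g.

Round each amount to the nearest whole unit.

sliced almonds: 11 oz; honey: 53 g; maple syrup: 3 cup; pumpkin purée: 98 tbsp

Scaling factor: 20/8 = 5/2 = 2.5.
sliced almonds: 120 g × 5/2 ÷ 28.35 g/oz ≈ 11 oz
honey: 1 tbsp × 5/2 ÷ 16 tbsp/cup × 340 g/cup ≈ 53 g
maple syrup: 14 oz × 5/2 × 28.35 g/oz ÷ 322 g/cup ≈ 3 cup
pumpkin purée: 600 g × 5/2 ÷ 244 g/cup × 16 tbsp/cup ≈ 98 tbsp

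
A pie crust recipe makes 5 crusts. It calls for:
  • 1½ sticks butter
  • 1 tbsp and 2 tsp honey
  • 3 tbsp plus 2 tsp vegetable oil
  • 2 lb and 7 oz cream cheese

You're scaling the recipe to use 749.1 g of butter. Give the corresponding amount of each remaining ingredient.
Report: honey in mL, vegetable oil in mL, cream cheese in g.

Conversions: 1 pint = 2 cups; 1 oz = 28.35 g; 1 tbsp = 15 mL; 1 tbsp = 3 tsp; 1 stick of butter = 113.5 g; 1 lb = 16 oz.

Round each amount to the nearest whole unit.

The original recipe has 170.25 g of butter, so the scaling factor is 749.1 ÷ 170.25 = 22/5 = 4.4.
honey: (1 tbsp + 2 tsp = 5/3 tbsp) × 22/5 × 15 mL/tbsp = 110 mL
vegetable oil: (3 tbsp + 2 tsp = 11/3 tbsp) × 22/5 × 15 mL/tbsp = 242 mL
cream cheese: (2 lb + 7 oz = 2.4375 lb) × 22/5 × 16 oz/lb × 28.35 g/oz ≈ 4865 g

honey: 110 mL; vegetable oil: 242 mL; cream cheese: 4865 g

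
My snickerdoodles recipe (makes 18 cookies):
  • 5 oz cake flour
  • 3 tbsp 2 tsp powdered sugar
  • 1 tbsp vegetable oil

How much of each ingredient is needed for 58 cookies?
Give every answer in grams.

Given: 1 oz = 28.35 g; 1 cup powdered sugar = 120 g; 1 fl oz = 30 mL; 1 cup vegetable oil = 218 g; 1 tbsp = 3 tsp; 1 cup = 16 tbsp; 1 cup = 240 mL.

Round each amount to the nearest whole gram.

cake flour: 457 g; powdered sugar: 89 g; vegetable oil: 44 g

Scaling factor: 58/18 = 29/9.
cake flour: 5 oz × 29/9 × 28.35 g/oz ≈ 457 g
powdered sugar: (3 tbsp + 2 tsp = 11/3 tbsp) × 29/9 ÷ 16 tbsp/cup × 120 g/cup ≈ 89 g
vegetable oil: 1 tbsp × 29/9 ÷ 16 tbsp/cup × 218 g/cup ≈ 44 g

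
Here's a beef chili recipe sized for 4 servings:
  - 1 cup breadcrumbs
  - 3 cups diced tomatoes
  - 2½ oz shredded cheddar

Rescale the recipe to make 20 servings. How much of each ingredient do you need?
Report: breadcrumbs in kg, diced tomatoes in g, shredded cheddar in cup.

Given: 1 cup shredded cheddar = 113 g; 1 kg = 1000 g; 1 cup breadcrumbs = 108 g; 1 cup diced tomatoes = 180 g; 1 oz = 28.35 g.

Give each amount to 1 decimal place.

Scaling factor: 20/4 = 5.
breadcrumbs: 1 cup × 5 × 108 g/cup ÷ 1000 g/kg ≈ 0.5 kg
diced tomatoes: 3 cup × 5 × 180 g/cup = 2700.0 g
shredded cheddar: 2.5 oz × 5 × 28.35 g/oz ÷ 113 g/cup ≈ 3.1 cup

breadcrumbs: 0.5 kg; diced tomatoes: 2700.0 g; shredded cheddar: 3.1 cup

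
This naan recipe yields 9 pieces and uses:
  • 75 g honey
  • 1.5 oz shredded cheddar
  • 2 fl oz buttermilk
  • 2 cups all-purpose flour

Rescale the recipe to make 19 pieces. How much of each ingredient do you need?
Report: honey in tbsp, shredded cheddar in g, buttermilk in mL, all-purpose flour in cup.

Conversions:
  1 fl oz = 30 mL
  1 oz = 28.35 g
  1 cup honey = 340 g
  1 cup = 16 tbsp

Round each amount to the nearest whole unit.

honey: 7 tbsp; shredded cheddar: 90 g; buttermilk: 127 mL; all-purpose flour: 4 cup

Scaling factor: 19/9.
honey: 75 g × 19/9 ÷ 340 g/cup × 16 tbsp/cup ≈ 7 tbsp
shredded cheddar: 1.5 oz × 19/9 × 28.35 g/oz ≈ 90 g
buttermilk: 2 fl oz × 19/9 × 30 mL/fl oz ≈ 127 mL
all-purpose flour: 2 cup × 19/9 ≈ 4 cup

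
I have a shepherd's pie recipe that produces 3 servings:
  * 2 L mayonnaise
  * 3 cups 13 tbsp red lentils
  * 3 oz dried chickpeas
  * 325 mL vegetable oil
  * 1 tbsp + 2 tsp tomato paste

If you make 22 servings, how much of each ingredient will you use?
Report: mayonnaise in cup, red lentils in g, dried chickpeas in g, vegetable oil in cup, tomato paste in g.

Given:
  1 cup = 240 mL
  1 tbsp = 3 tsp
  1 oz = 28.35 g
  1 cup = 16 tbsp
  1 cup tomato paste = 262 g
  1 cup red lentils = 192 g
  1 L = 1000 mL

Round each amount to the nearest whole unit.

Scaling factor: 22/3.
mayonnaise: 2 L × 22/3 × 1000 mL/L ÷ 240 mL/cup ≈ 61 cup
red lentils: (3 cup + 13 tbsp = 3.8125 cup) × 22/3 × 192 g/cup = 5368 g
dried chickpeas: 3 oz × 22/3 × 28.35 g/oz ≈ 624 g
vegetable oil: 325 mL × 22/3 ÷ 240 mL/cup ≈ 10 cup
tomato paste: (1 tbsp + 2 tsp = 5/3 tbsp) × 22/3 ÷ 16 tbsp/cup × 262 g/cup ≈ 200 g

mayonnaise: 61 cup; red lentils: 5368 g; dried chickpeas: 624 g; vegetable oil: 10 cup; tomato paste: 200 g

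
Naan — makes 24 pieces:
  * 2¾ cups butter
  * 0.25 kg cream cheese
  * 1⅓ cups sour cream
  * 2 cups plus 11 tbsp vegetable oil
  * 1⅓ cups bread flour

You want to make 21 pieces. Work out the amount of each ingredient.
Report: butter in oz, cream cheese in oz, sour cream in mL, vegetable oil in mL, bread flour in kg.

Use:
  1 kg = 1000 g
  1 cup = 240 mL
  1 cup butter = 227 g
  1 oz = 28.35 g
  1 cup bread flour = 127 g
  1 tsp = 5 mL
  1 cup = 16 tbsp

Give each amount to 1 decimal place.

butter: 19.3 oz; cream cheese: 7.7 oz; sour cream: 280.0 mL; vegetable oil: 564.4 mL; bread flour: 0.1 kg

Scaling factor: 21/24 = 7/8 = 0.875.
butter: 2.75 cup × 7/8 × 227 g/cup ÷ 28.35 g/oz ≈ 19.3 oz
cream cheese: 0.25 kg × 7/8 × 1000 g/kg ÷ 28.35 g/oz ≈ 7.7 oz
sour cream: 4/3 cup × 7/8 × 240 mL/cup = 280.0 mL
vegetable oil: (2 cup + 11 tbsp = 2.6875 cup) × 7/8 × 240 mL/cup ≈ 564.4 mL
bread flour: 4/3 cup × 7/8 × 127 g/cup ÷ 1000 g/kg ≈ 0.1 kg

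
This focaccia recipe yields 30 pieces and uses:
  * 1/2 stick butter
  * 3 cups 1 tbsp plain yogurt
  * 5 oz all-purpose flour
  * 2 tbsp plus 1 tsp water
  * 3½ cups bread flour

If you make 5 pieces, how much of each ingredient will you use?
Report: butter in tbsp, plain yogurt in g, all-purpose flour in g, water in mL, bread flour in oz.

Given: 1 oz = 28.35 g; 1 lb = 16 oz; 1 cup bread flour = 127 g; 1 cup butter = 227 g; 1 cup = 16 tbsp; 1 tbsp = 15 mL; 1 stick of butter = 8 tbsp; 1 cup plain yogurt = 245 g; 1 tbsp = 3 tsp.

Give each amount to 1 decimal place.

butter: 0.7 tbsp; plain yogurt: 125.1 g; all-purpose flour: 23.6 g; water: 5.8 mL; bread flour: 2.6 oz

Scaling factor: 5/30 = 1/6.
butter: 0.5 stick × 1/6 × 8 tbsp/stick ≈ 0.7 tbsp
plain yogurt: (3 cup + 1 tbsp = 3.0625 cup) × 1/6 × 245 g/cup ≈ 125.1 g
all-purpose flour: 5 oz × 1/6 × 28.35 g/oz ≈ 23.6 g
water: (2 tbsp + 1 tsp = 7/3 tbsp) × 1/6 × 15 mL/tbsp ≈ 5.8 mL
bread flour: 3.5 cup × 1/6 × 127 g/cup ÷ 28.35 g/oz ≈ 2.6 oz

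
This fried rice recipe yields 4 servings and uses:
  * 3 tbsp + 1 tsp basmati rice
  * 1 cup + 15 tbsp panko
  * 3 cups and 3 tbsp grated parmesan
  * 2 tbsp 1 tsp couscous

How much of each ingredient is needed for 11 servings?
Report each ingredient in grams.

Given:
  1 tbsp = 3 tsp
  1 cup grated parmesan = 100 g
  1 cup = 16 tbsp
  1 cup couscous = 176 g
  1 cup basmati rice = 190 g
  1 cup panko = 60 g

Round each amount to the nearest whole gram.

Scaling factor: 11/4 = 2.75.
basmati rice: (3 tbsp + 1 tsp = 10/3 tbsp) × 11/4 ÷ 16 tbsp/cup × 190 g/cup ≈ 109 g
panko: (1 cup + 15 tbsp = 1.9375 cup) × 11/4 × 60 g/cup ≈ 320 g
grated parmesan: (3 cup + 3 tbsp = 3.1875 cup) × 11/4 × 100 g/cup ≈ 877 g
couscous: (2 tbsp + 1 tsp = 7/3 tbsp) × 11/4 ÷ 16 tbsp/cup × 176 g/cup ≈ 71 g

basmati rice: 109 g; panko: 320 g; grated parmesan: 877 g; couscous: 71 g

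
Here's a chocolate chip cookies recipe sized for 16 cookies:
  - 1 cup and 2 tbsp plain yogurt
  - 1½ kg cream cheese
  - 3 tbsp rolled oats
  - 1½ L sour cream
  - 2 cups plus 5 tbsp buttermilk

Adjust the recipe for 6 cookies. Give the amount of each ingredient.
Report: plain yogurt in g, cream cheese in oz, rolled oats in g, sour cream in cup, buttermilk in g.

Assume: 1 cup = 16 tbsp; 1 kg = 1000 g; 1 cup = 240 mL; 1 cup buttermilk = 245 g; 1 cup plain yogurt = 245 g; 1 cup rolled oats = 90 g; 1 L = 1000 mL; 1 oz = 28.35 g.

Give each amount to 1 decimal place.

plain yogurt: 103.4 g; cream cheese: 19.8 oz; rolled oats: 6.3 g; sour cream: 2.3 cup; buttermilk: 212.5 g

Scaling factor: 6/16 = 3/8 = 0.375.
plain yogurt: (1 cup + 2 tbsp = 1.125 cup) × 3/8 × 245 g/cup ≈ 103.4 g
cream cheese: 1.5 kg × 3/8 × 1000 g/kg ÷ 28.35 g/oz ≈ 19.8 oz
rolled oats: 3 tbsp × 3/8 ÷ 16 tbsp/cup × 90 g/cup ≈ 6.3 g
sour cream: 1.5 L × 3/8 × 1000 mL/L ÷ 240 mL/cup ≈ 2.3 cup
buttermilk: (2 cup + 5 tbsp = 2.3125 cup) × 3/8 × 245 g/cup ≈ 212.5 g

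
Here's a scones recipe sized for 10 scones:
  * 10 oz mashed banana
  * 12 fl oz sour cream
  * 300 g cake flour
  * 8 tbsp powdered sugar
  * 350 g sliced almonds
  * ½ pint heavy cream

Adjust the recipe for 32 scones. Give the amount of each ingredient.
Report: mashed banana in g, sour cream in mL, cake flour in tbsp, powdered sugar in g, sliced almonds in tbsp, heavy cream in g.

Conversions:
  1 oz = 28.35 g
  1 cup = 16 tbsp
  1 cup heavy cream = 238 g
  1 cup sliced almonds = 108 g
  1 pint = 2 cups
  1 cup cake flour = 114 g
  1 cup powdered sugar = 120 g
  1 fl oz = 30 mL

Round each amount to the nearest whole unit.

mashed banana: 907 g; sour cream: 1152 mL; cake flour: 135 tbsp; powdered sugar: 192 g; sliced almonds: 166 tbsp; heavy cream: 762 g

Scaling factor: 32/10 = 16/5 = 3.2.
mashed banana: 10 oz × 16/5 × 28.35 g/oz ≈ 907 g
sour cream: 12 fl oz × 16/5 × 30 mL/fl oz = 1152 mL
cake flour: 300 g × 16/5 ÷ 114 g/cup × 16 tbsp/cup ≈ 135 tbsp
powdered sugar: 8 tbsp × 16/5 ÷ 16 tbsp/cup × 120 g/cup = 192 g
sliced almonds: 350 g × 16/5 ÷ 108 g/cup × 16 tbsp/cup ≈ 166 tbsp
heavy cream: 0.5 pint × 16/5 × 2 cup/pint × 238 g/cup ≈ 762 g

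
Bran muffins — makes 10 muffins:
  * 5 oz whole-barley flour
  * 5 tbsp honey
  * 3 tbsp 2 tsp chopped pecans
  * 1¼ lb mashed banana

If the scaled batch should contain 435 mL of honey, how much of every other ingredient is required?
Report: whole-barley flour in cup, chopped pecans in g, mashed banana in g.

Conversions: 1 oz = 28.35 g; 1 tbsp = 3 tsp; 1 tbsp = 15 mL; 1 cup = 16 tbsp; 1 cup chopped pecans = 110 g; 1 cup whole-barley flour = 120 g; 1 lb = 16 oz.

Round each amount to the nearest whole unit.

The original recipe has 75 mL of honey, so the scaling factor is 435 ÷ 75 = 29/5 = 5.8.
whole-barley flour: 5 oz × 29/5 × 28.35 g/oz ÷ 120 g/cup ≈ 7 cup
chopped pecans: (3 tbsp + 2 tsp = 11/3 tbsp) × 29/5 ÷ 16 tbsp/cup × 110 g/cup ≈ 146 g
mashed banana: 1.25 lb × 29/5 × 16 oz/lb × 28.35 g/oz ≈ 3289 g

whole-barley flour: 7 cup; chopped pecans: 146 g; mashed banana: 3289 g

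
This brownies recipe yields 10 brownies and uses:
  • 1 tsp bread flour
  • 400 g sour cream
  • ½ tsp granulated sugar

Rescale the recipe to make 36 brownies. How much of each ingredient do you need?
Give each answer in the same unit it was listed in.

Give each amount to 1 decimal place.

bread flour: 3.6 tsp; sour cream: 1440.0 g; granulated sugar: 1.8 tsp

Scaling factor: 36/10 = 18/5 = 3.6.
bread flour: 1 tsp × 18/5 = 3.6 tsp
sour cream: 400 g × 18/5 = 1440.0 g
granulated sugar: 0.5 tsp × 18/5 = 1.8 tsp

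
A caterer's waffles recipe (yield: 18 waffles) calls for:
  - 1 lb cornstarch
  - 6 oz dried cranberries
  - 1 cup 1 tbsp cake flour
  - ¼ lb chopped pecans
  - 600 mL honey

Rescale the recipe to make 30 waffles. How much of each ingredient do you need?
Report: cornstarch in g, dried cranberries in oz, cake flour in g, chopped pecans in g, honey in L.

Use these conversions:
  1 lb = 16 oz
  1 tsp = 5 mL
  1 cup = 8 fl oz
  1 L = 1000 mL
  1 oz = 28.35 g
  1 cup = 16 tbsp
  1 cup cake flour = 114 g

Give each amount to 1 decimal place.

Scaling factor: 30/18 = 5/3.
cornstarch: 1 lb × 5/3 × 16 oz/lb × 28.35 g/oz = 756.0 g
dried cranberries: 6 oz × 5/3 = 10.0 oz
cake flour: (1 cup + 1 tbsp = 1.0625 cup) × 5/3 × 114 g/cup ≈ 201.9 g
chopped pecans: 0.25 lb × 5/3 × 16 oz/lb × 28.35 g/oz = 189.0 g
honey: 600 mL × 5/3 ÷ 1000 mL/L = 1.0 L

cornstarch: 756.0 g; dried cranberries: 10.0 oz; cake flour: 201.9 g; chopped pecans: 189.0 g; honey: 1.0 L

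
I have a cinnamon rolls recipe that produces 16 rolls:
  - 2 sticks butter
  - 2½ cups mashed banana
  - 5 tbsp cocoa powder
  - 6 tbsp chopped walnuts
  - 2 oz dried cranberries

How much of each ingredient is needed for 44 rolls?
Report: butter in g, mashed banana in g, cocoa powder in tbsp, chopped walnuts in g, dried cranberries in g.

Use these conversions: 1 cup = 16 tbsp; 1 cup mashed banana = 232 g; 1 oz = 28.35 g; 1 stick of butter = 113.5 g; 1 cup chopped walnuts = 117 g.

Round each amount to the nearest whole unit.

butter: 624 g; mashed banana: 1595 g; cocoa powder: 14 tbsp; chopped walnuts: 121 g; dried cranberries: 156 g

Scaling factor: 44/16 = 11/4 = 2.75.
butter: 2 stick × 11/4 × 113.5 g/stick ≈ 624 g
mashed banana: 2.5 cup × 11/4 × 232 g/cup = 1595 g
cocoa powder: 5 tbsp × 11/4 ≈ 14 tbsp
chopped walnuts: 6 tbsp × 11/4 ÷ 16 tbsp/cup × 117 g/cup ≈ 121 g
dried cranberries: 2 oz × 11/4 × 28.35 g/oz ≈ 156 g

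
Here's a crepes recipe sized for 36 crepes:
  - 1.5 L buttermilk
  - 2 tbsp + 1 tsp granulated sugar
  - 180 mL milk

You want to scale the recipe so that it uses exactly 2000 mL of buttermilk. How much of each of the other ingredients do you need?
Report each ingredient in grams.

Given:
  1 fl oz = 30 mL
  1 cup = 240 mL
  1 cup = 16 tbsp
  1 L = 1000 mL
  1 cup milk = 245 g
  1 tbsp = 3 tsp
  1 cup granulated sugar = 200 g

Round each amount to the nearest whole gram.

The original recipe has 1500 mL of buttermilk, so the scaling factor is 2000 ÷ 1500 = 4/3.
granulated sugar: (2 tbsp + 1 tsp = 7/3 tbsp) × 4/3 ÷ 16 tbsp/cup × 200 g/cup ≈ 39 g
milk: 180 mL × 4/3 ÷ 240 mL/cup × 245 g/cup = 245 g

granulated sugar: 39 g; milk: 245 g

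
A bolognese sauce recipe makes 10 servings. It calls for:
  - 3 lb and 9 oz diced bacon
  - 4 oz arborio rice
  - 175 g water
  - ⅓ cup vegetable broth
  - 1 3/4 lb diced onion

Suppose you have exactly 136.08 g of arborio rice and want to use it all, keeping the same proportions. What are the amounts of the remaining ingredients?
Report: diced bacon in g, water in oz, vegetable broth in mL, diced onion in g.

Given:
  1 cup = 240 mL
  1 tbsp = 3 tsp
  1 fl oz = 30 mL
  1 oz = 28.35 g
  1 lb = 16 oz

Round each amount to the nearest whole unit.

diced bacon: 1939 g; water: 7 oz; vegetable broth: 96 mL; diced onion: 953 g

The original recipe has 113.4 g of arborio rice, so the scaling factor is 136.08 ÷ 113.4 = 6/5 = 1.2.
diced bacon: (3 lb + 9 oz = 3.5625 lb) × 6/5 × 16 oz/lb × 28.35 g/oz ≈ 1939 g
water: 175 g × 6/5 ÷ 28.35 g/oz ≈ 7 oz
vegetable broth: 1/3 cup × 6/5 × 240 mL/cup = 96 mL
diced onion: 1.75 lb × 6/5 × 16 oz/lb × 28.35 g/oz ≈ 953 g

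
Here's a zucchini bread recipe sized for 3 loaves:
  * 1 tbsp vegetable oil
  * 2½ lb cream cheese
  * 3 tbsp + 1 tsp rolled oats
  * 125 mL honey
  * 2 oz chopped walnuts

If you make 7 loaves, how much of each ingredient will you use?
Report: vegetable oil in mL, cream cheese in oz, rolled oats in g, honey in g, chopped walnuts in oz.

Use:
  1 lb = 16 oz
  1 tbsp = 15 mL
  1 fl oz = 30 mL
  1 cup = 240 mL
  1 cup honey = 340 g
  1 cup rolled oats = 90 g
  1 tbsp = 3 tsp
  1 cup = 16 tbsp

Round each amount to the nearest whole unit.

Scaling factor: 7/3.
vegetable oil: 1 tbsp × 7/3 × 15 mL/tbsp = 35 mL
cream cheese: 2.5 lb × 7/3 × 16 oz/lb ≈ 93 oz
rolled oats: (3 tbsp + 1 tsp = 10/3 tbsp) × 7/3 ÷ 16 tbsp/cup × 90 g/cup ≈ 44 g
honey: 125 mL × 7/3 ÷ 240 mL/cup × 340 g/cup ≈ 413 g
chopped walnuts: 2 oz × 7/3 ≈ 5 oz

vegetable oil: 35 mL; cream cheese: 93 oz; rolled oats: 44 g; honey: 413 g; chopped walnuts: 5 oz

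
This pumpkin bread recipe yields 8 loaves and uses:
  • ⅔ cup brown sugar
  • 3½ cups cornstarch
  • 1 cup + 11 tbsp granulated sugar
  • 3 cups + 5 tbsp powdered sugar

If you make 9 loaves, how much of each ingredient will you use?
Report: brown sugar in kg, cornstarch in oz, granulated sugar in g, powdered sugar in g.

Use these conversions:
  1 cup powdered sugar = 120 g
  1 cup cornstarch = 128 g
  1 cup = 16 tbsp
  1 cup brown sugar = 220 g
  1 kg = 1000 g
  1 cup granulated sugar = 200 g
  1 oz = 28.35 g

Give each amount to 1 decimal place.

brown sugar: 0.2 kg; cornstarch: 17.8 oz; granulated sugar: 379.7 g; powdered sugar: 447.2 g

Scaling factor: 9/8 = 1.125.
brown sugar: 2/3 cup × 9/8 × 220 g/cup ÷ 1000 g/kg ≈ 0.2 kg
cornstarch: 3.5 cup × 9/8 × 128 g/cup ÷ 28.35 g/oz ≈ 17.8 oz
granulated sugar: (1 cup + 11 tbsp = 1.6875 cup) × 9/8 × 200 g/cup ≈ 379.7 g
powdered sugar: (3 cup + 5 tbsp = 3.3125 cup) × 9/8 × 120 g/cup ≈ 447.2 g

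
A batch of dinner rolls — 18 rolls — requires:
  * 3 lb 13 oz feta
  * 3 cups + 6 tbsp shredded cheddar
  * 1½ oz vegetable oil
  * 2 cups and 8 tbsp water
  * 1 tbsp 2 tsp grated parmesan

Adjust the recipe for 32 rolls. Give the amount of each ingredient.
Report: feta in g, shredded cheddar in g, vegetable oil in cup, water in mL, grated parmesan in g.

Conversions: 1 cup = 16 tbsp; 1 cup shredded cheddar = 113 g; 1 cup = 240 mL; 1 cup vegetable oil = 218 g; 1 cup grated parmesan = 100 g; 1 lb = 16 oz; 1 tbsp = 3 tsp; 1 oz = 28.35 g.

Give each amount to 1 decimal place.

feta: 3074.4 g; shredded cheddar: 678.0 g; vegetable oil: 0.3 cup; water: 1066.7 mL; grated parmesan: 18.5 g

Scaling factor: 32/18 = 16/9.
feta: (3 lb + 13 oz = 3.8125 lb) × 16/9 × 16 oz/lb × 28.35 g/oz = 3074.4 g
shredded cheddar: (3 cup + 6 tbsp = 3.375 cup) × 16/9 × 113 g/cup = 678.0 g
vegetable oil: 1.5 oz × 16/9 × 28.35 g/oz ÷ 218 g/cup ≈ 0.3 cup
water: (2 cup + 8 tbsp = 2.5 cup) × 16/9 × 240 mL/cup ≈ 1066.7 mL
grated parmesan: (1 tbsp + 2 tsp = 5/3 tbsp) × 16/9 ÷ 16 tbsp/cup × 100 g/cup ≈ 18.5 g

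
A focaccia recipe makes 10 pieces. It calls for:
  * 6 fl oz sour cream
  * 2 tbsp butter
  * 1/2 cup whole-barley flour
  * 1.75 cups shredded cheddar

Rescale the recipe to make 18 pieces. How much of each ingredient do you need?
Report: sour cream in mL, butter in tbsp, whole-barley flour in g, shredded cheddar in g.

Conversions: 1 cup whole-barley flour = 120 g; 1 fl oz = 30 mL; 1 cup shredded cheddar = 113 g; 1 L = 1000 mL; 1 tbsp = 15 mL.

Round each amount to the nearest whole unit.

sour cream: 324 mL; butter: 4 tbsp; whole-barley flour: 108 g; shredded cheddar: 356 g

Scaling factor: 18/10 = 9/5 = 1.8.
sour cream: 6 fl oz × 9/5 × 30 mL/fl oz = 324 mL
butter: 2 tbsp × 9/5 ≈ 4 tbsp
whole-barley flour: 0.5 cup × 9/5 × 120 g/cup = 108 g
shredded cheddar: 1.75 cup × 9/5 × 113 g/cup ≈ 356 g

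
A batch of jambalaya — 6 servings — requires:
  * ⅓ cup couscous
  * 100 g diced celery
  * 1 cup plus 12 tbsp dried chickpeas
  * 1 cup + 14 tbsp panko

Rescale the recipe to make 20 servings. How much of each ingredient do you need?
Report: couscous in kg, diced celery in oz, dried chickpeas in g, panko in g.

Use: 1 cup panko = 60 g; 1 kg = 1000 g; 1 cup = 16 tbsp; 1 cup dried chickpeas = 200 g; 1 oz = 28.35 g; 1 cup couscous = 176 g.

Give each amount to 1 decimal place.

couscous: 0.2 kg; diced celery: 11.8 oz; dried chickpeas: 1166.7 g; panko: 375.0 g

Scaling factor: 20/6 = 10/3.
couscous: 1/3 cup × 10/3 × 176 g/cup ÷ 1000 g/kg ≈ 0.2 kg
diced celery: 100 g × 10/3 ÷ 28.35 g/oz ≈ 11.8 oz
dried chickpeas: (1 cup + 12 tbsp = 1.75 cup) × 10/3 × 200 g/cup ≈ 1166.7 g
panko: (1 cup + 14 tbsp = 1.875 cup) × 10/3 × 60 g/cup = 375.0 g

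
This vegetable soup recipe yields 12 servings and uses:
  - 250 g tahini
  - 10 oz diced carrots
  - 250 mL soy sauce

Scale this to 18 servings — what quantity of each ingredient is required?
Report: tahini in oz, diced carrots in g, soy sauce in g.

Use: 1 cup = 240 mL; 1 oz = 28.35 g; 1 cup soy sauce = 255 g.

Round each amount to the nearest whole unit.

tahini: 13 oz; diced carrots: 425 g; soy sauce: 398 g

Scaling factor: 18/12 = 3/2 = 1.5.
tahini: 250 g × 3/2 ÷ 28.35 g/oz ≈ 13 oz
diced carrots: 10 oz × 3/2 × 28.35 g/oz ≈ 425 g
soy sauce: 250 mL × 3/2 ÷ 240 mL/cup × 255 g/cup ≈ 398 g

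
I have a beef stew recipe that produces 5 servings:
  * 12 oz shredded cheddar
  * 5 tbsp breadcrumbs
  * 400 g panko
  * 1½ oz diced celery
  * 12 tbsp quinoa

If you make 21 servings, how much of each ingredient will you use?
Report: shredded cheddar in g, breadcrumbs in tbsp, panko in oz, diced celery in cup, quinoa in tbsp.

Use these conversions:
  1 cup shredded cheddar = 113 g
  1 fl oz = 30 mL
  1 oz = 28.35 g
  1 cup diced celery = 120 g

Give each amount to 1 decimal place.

Scaling factor: 21/5 = 4.2.
shredded cheddar: 12 oz × 21/5 × 28.35 g/oz ≈ 1428.8 g
breadcrumbs: 5 tbsp × 21/5 = 21.0 tbsp
panko: 400 g × 21/5 ÷ 28.35 g/oz ≈ 59.3 oz
diced celery: 1.5 oz × 21/5 × 28.35 g/oz ÷ 120 g/cup ≈ 1.5 cup
quinoa: 12 tbsp × 21/5 = 50.4 tbsp

shredded cheddar: 1428.8 g; breadcrumbs: 21.0 tbsp; panko: 59.3 oz; diced celery: 1.5 cup; quinoa: 50.4 tbsp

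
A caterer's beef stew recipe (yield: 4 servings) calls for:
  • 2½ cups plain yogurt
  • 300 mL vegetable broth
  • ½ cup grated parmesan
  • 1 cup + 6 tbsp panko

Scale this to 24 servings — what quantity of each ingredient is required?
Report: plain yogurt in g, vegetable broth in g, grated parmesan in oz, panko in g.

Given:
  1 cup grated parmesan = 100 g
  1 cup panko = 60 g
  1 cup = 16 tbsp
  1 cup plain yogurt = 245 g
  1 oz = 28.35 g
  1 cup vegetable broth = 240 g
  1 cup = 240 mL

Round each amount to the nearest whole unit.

Scaling factor: 24/4 = 6.
plain yogurt: 2.5 cup × 6 × 245 g/cup = 3675 g
vegetable broth: 300 mL × 6 ÷ 240 mL/cup × 240 g/cup = 1800 g
grated parmesan: 0.5 cup × 6 × 100 g/cup ÷ 28.35 g/oz ≈ 11 oz
panko: (1 cup + 6 tbsp = 1.375 cup) × 6 × 60 g/cup = 495 g

plain yogurt: 3675 g; vegetable broth: 1800 g; grated parmesan: 11 oz; panko: 495 g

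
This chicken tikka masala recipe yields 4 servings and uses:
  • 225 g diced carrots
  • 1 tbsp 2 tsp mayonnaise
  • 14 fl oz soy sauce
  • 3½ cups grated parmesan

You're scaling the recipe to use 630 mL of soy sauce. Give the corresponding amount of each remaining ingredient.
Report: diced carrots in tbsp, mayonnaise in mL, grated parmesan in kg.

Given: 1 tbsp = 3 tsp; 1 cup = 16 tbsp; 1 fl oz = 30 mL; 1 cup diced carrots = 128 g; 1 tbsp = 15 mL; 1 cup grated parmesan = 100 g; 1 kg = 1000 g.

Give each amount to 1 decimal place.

diced carrots: 42.2 tbsp; mayonnaise: 37.5 mL; grated parmesan: 0.5 kg

The original recipe has 420 mL of soy sauce, so the scaling factor is 630 ÷ 420 = 3/2 = 1.5.
diced carrots: 225 g × 3/2 ÷ 128 g/cup × 16 tbsp/cup ≈ 42.2 tbsp
mayonnaise: (1 tbsp + 2 tsp = 5/3 tbsp) × 3/2 × 15 mL/tbsp = 37.5 mL
grated parmesan: 3.5 cup × 3/2 × 100 g/cup ÷ 1000 g/kg ≈ 0.5 kg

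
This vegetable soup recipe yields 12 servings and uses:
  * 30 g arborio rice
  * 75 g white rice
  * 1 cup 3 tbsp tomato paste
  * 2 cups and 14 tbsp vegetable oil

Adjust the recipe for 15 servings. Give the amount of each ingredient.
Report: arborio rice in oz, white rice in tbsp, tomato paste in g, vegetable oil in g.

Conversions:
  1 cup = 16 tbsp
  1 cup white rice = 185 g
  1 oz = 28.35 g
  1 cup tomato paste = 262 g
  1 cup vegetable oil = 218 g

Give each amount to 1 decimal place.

arborio rice: 1.3 oz; white rice: 8.1 tbsp; tomato paste: 388.9 g; vegetable oil: 783.4 g

Scaling factor: 15/12 = 5/4 = 1.25.
arborio rice: 30 g × 5/4 ÷ 28.35 g/oz ≈ 1.3 oz
white rice: 75 g × 5/4 ÷ 185 g/cup × 16 tbsp/cup ≈ 8.1 tbsp
tomato paste: (1 cup + 3 tbsp = 1.1875 cup) × 5/4 × 262 g/cup ≈ 388.9 g
vegetable oil: (2 cup + 14 tbsp = 2.875 cup) × 5/4 × 218 g/cup ≈ 783.4 g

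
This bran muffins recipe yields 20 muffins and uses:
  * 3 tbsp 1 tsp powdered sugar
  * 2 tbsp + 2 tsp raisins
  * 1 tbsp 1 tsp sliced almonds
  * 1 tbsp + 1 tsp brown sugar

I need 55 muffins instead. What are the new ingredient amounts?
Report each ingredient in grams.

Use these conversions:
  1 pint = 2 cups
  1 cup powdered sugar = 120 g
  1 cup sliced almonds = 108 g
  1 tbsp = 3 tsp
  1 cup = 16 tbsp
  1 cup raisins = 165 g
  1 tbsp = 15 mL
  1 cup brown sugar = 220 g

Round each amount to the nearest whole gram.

Scaling factor: 55/20 = 11/4 = 2.75.
powdered sugar: (3 tbsp + 1 tsp = 10/3 tbsp) × 11/4 ÷ 16 tbsp/cup × 120 g/cup ≈ 69 g
raisins: (2 tbsp + 2 tsp = 8/3 tbsp) × 11/4 ÷ 16 tbsp/cup × 165 g/cup ≈ 76 g
sliced almonds: (1 tbsp + 1 tsp = 4/3 tbsp) × 11/4 ÷ 16 tbsp/cup × 108 g/cup ≈ 25 g
brown sugar: (1 tbsp + 1 tsp = 4/3 tbsp) × 11/4 ÷ 16 tbsp/cup × 220 g/cup ≈ 50 g

powdered sugar: 69 g; raisins: 76 g; sliced almonds: 25 g; brown sugar: 50 g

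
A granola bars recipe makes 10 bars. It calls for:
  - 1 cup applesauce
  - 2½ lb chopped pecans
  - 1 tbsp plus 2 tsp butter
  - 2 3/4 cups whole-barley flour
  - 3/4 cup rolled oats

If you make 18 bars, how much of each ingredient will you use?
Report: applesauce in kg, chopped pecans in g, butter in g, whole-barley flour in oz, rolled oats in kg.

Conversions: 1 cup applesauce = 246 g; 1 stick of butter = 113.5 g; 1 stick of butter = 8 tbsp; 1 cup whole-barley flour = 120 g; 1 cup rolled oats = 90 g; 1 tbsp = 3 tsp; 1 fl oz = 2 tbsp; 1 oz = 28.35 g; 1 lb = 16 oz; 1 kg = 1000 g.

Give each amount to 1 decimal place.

applesauce: 0.4 kg; chopped pecans: 2041.2 g; butter: 42.6 g; whole-barley flour: 21.0 oz; rolled oats: 0.1 kg

Scaling factor: 18/10 = 9/5 = 1.8.
applesauce: 1 cup × 9/5 × 246 g/cup ÷ 1000 g/kg ≈ 0.4 kg
chopped pecans: 2.5 lb × 9/5 × 16 oz/lb × 28.35 g/oz = 2041.2 g
butter: (1 tbsp + 2 tsp = 5/3 tbsp) × 9/5 ÷ 8 tbsp/stick × 113.5 g/stick ≈ 42.6 g
whole-barley flour: 2.75 cup × 9/5 × 120 g/cup ÷ 28.35 g/oz ≈ 21.0 oz
rolled oats: 0.75 cup × 9/5 × 90 g/cup ÷ 1000 g/kg ≈ 0.1 kg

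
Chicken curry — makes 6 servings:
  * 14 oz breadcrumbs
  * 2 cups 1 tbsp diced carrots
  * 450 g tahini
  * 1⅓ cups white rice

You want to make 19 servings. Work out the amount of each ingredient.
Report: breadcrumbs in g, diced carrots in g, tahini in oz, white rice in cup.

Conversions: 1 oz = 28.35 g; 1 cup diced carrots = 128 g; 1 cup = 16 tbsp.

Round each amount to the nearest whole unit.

Scaling factor: 19/6.
breadcrumbs: 14 oz × 19/6 × 28.35 g/oz ≈ 1257 g
diced carrots: (2 cup + 1 tbsp = 2.0625 cup) × 19/6 × 128 g/cup = 836 g
tahini: 450 g × 19/6 ÷ 28.35 g/oz ≈ 50 oz
white rice: 4/3 cup × 19/6 ≈ 4 cup

breadcrumbs: 1257 g; diced carrots: 836 g; tahini: 50 oz; white rice: 4 cup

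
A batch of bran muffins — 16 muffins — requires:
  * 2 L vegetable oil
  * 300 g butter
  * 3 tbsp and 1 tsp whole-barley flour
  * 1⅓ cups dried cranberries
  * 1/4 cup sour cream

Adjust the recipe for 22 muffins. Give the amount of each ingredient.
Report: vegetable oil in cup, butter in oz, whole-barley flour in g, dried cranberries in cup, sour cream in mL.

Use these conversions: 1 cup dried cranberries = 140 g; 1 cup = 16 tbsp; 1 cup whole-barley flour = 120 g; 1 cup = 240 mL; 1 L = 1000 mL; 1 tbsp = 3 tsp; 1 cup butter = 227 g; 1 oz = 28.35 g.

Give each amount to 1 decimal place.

vegetable oil: 11.5 cup; butter: 14.6 oz; whole-barley flour: 34.4 g; dried cranberries: 1.8 cup; sour cream: 82.5 mL

Scaling factor: 22/16 = 11/8 = 1.375.
vegetable oil: 2 L × 11/8 × 1000 mL/L ÷ 240 mL/cup ≈ 11.5 cup
butter: 300 g × 11/8 ÷ 28.35 g/oz ≈ 14.6 oz
whole-barley flour: (3 tbsp + 1 tsp = 10/3 tbsp) × 11/8 ÷ 16 tbsp/cup × 120 g/cup ≈ 34.4 g
dried cranberries: 4/3 cup × 11/8 ≈ 1.8 cup
sour cream: 0.25 cup × 11/8 × 240 mL/cup = 82.5 mL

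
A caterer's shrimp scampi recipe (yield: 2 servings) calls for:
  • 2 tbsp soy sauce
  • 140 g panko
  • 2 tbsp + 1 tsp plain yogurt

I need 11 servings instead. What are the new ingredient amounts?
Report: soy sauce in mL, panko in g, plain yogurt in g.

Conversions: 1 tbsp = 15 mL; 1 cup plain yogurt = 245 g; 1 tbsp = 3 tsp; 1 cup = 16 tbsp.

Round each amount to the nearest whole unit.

Scaling factor: 11/2 = 5.5.
soy sauce: 2 tbsp × 11/2 × 15 mL/tbsp = 165 mL
panko: 140 g × 11/2 = 770 g
plain yogurt: (2 tbsp + 1 tsp = 7/3 tbsp) × 11/2 ÷ 16 tbsp/cup × 245 g/cup ≈ 197 g

soy sauce: 165 mL; panko: 770 g; plain yogurt: 197 g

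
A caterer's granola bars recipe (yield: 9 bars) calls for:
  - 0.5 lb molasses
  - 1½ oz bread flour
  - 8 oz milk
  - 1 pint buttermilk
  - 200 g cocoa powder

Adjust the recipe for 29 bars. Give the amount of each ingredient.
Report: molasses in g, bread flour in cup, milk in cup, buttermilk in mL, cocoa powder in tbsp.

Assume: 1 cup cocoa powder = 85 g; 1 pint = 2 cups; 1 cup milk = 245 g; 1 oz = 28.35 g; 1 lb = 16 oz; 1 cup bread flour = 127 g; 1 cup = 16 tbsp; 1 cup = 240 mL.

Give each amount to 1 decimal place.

molasses: 730.8 g; bread flour: 1.1 cup; milk: 3.0 cup; buttermilk: 1546.7 mL; cocoa powder: 121.3 tbsp

Scaling factor: 29/9.
molasses: 0.5 lb × 29/9 × 16 oz/lb × 28.35 g/oz = 730.8 g
bread flour: 1.5 oz × 29/9 × 28.35 g/oz ÷ 127 g/cup ≈ 1.1 cup
milk: 8 oz × 29/9 × 28.35 g/oz ÷ 245 g/cup ≈ 3.0 cup
buttermilk: 1 pint × 29/9 × 2 cup/pint × 240 mL/cup ≈ 1546.7 mL
cocoa powder: 200 g × 29/9 ÷ 85 g/cup × 16 tbsp/cup ≈ 121.3 tbsp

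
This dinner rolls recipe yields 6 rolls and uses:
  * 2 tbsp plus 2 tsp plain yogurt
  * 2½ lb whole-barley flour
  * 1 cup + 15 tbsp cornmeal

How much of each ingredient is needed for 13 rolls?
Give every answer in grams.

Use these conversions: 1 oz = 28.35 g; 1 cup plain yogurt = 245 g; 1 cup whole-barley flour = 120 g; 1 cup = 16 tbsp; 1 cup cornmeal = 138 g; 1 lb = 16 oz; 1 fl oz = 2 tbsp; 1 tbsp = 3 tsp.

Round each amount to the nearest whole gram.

plain yogurt: 88 g; whole-barley flour: 2457 g; cornmeal: 579 g

Scaling factor: 13/6.
plain yogurt: (2 tbsp + 2 tsp = 8/3 tbsp) × 13/6 ÷ 16 tbsp/cup × 245 g/cup ≈ 88 g
whole-barley flour: 2.5 lb × 13/6 × 16 oz/lb × 28.35 g/oz = 2457 g
cornmeal: (1 cup + 15 tbsp = 1.9375 cup) × 13/6 × 138 g/cup ≈ 579 g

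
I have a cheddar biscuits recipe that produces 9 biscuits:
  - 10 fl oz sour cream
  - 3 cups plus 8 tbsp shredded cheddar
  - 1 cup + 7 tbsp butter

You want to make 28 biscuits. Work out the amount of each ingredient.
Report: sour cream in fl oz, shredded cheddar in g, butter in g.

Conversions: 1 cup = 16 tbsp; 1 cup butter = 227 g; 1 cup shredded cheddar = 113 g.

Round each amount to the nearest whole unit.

Scaling factor: 28/9.
sour cream: 10 fl oz × 28/9 ≈ 31 fl oz
shredded cheddar: (3 cup + 8 tbsp = 3.5 cup) × 28/9 × 113 g/cup ≈ 1230 g
butter: (1 cup + 7 tbsp = 1.4375 cup) × 28/9 × 227 g/cup ≈ 1015 g

sour cream: 31 fl oz; shredded cheddar: 1230 g; butter: 1015 g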